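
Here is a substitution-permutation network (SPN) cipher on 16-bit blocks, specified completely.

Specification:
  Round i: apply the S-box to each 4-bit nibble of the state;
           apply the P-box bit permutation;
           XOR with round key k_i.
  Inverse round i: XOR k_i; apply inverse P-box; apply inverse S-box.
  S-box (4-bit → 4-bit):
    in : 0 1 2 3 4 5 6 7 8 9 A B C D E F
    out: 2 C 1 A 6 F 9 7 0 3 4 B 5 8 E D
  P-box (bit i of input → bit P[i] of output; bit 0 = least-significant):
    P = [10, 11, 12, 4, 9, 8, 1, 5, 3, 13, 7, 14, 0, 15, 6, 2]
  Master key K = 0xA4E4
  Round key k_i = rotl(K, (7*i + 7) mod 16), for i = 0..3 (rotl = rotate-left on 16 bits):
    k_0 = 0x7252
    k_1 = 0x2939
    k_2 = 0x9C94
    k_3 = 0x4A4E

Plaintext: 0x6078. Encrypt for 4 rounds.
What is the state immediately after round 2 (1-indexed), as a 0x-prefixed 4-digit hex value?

s_0 = plaintext = 0x6078
s_1 = Round(s_0, k_0) = 0x5155
s_2 = Round(s_1, k_1) = 0xF6CE
s_3 = Round(s_2, k_2) = 0xC6CB
s_4 = Round(s_3, k_3) = 0x0415

0xF6CE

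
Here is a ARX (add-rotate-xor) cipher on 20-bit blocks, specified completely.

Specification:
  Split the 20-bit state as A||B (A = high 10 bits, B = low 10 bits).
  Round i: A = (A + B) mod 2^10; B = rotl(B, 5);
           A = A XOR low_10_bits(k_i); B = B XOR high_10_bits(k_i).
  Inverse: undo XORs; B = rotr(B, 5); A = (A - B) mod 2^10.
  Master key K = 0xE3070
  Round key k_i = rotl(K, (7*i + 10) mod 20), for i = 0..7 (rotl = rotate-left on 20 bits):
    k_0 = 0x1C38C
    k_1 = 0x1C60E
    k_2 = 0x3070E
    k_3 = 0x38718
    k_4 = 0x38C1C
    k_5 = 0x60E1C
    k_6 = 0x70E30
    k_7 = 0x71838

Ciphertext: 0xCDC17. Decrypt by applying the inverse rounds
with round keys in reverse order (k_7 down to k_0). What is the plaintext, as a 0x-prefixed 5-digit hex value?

0x492EE

s_0 = ciphertext = 0xCDC17
s_1 = InvRound(s_0, k_7) = 0x3862E
s_2 = InvRound(s_1, k_6) = 0x449BF
s_3 = InvRound(s_2, k_5) = 0xE3781
s_4 = InvRound(s_3, k_4) = 0xCD85B
s_5 = InvRound(s_4, k_3) = 0x3A745
s_6 = InvRound(s_5, k_2) = 0xD2C9C
s_7 = InvRound(s_6, k_1) = 0xE79A7
s_8 = InvRound(s_7, k_0) = 0x492EE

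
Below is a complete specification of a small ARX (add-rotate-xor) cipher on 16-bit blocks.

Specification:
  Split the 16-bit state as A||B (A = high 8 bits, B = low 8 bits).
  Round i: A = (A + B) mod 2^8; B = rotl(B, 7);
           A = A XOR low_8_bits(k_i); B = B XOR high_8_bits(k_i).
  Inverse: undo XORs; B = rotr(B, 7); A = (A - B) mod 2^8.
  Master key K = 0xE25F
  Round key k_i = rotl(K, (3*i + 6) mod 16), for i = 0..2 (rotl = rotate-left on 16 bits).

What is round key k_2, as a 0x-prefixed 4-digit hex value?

K = 0xE25F
k_0 = rotl(K, (3*0+6) mod 16) = rotl(K, 6) = 0x97F8
k_1 = rotl(K, (3*1+6) mod 16) = rotl(K, 9) = 0xBFC4
k_2 = rotl(K, (3*2+6) mod 16) = rotl(K, 12) = 0xFE25

0xFE25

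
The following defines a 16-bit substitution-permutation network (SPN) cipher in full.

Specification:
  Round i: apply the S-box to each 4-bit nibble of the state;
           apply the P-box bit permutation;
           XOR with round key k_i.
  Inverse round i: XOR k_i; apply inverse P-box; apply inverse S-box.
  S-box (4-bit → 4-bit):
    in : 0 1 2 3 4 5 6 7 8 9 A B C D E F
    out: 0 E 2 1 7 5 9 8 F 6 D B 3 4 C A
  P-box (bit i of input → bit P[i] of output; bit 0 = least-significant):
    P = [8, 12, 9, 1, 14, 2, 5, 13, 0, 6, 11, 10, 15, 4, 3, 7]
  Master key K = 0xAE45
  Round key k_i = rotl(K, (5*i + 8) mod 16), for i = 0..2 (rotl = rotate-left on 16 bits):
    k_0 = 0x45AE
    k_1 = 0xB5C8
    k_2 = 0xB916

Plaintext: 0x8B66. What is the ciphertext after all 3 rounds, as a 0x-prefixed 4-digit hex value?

s_0 = plaintext = 0x8B66
s_1 = Round(s_0, k_0) = 0xA075
s_2 = Round(s_1, k_1) = 0x1640
s_3 = Round(s_2, k_2) = 0xFDAB

0xFDAB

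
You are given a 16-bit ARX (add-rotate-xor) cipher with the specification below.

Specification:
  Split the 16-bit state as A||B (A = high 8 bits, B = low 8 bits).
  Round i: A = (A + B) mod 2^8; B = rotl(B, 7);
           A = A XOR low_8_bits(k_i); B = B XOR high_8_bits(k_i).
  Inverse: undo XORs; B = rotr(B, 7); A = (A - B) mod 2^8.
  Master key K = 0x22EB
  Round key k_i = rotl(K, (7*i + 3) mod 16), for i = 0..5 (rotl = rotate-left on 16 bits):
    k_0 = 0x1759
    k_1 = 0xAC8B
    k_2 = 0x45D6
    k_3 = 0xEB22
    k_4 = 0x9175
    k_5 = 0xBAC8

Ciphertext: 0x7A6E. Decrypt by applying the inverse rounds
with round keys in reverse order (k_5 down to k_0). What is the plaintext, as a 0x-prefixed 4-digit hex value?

s_0 = ciphertext = 0x7A6E
s_1 = InvRound(s_0, k_5) = 0x09A9
s_2 = InvRound(s_1, k_4) = 0x0C70
s_3 = InvRound(s_2, k_3) = 0xF737
s_4 = InvRound(s_3, k_2) = 0x3DE4
s_5 = InvRound(s_4, k_1) = 0x2690
s_6 = InvRound(s_5, k_0) = 0x700F

0x700F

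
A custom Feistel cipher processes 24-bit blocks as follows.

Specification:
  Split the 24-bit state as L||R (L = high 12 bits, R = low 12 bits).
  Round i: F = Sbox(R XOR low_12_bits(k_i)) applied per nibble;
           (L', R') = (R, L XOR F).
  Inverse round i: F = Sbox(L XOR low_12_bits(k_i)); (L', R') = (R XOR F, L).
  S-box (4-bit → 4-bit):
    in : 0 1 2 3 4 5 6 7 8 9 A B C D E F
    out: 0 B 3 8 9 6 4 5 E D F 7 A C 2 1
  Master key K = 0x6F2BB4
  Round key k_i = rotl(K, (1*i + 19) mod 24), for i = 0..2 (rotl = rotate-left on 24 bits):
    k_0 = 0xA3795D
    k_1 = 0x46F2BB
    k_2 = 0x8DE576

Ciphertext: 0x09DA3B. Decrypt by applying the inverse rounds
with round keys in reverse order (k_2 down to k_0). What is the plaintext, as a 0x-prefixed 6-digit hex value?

0xB9A268

s_0 = ciphertext = 0x09DA3B
s_1 = InvRound(s_0, k_2) = 0xC1C09D
s_2 = InvRound(s_1, k_1) = 0x268C1C
s_3 = InvRound(s_2, k_0) = 0xB9A268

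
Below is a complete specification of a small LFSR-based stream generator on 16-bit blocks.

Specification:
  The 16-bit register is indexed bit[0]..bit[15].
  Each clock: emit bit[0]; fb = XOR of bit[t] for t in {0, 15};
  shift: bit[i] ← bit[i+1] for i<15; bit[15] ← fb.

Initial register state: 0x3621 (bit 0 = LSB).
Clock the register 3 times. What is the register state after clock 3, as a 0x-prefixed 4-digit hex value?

reg_0 = 0x3621
clock 1: out=1, reg = 0x9B10
clock 2: out=0, reg = 0xCD88
clock 3: out=0, reg = 0xE6C4

0xE6C4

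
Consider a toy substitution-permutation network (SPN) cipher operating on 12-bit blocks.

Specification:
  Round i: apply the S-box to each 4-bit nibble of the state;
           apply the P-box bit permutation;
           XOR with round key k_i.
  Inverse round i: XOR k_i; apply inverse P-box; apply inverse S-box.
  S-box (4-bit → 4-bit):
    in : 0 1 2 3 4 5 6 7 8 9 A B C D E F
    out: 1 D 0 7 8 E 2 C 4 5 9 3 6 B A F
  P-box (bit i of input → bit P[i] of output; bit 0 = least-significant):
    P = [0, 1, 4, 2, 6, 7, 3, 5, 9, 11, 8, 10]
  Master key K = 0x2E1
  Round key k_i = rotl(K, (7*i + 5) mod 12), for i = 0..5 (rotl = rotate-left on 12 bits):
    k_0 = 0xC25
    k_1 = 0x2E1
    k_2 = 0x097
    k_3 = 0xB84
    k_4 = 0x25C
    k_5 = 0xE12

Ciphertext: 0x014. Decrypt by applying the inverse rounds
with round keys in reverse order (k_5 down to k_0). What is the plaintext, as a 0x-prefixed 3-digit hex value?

0xA05

s_0 = ciphertext = 0x014
s_1 = InvRound(s_0, k_5) = 0xD2E
s_2 = InvRound(s_1, k_4) = 0xFAC
s_3 = InvRound(s_2, k_3) = 0x472
s_4 = InvRound(s_3, k_2) = 0x4DA
s_5 = InvRound(s_4, k_1) = 0xA73
s_6 = InvRound(s_5, k_0) = 0xA05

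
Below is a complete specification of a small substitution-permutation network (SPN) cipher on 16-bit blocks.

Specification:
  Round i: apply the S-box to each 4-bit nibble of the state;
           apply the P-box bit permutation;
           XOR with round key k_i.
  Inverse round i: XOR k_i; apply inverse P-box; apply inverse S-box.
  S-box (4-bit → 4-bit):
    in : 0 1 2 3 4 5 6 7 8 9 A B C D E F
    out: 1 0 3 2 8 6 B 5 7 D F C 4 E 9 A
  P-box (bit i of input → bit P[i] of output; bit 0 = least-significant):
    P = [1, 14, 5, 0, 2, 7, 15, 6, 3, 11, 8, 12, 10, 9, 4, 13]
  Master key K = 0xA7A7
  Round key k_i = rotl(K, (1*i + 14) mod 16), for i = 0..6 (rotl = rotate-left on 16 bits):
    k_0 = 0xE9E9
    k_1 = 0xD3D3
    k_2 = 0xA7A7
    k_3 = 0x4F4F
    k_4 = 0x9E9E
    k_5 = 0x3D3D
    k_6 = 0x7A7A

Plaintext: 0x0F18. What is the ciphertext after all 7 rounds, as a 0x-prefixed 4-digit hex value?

s_0 = plaintext = 0x0F18
s_1 = Round(s_0, k_0) = 0xB5CB
s_2 = Round(s_1, k_1) = 0x7AE2
s_3 = Round(s_2, k_2) = 0xFAF9
s_4 = Round(s_3, k_3) = 0x74A4
s_5 = Round(s_4, k_4) = 0x0A4B
s_6 = Round(s_5, k_5) = 0x2054
s_7 = Round(s_6, k_6) = 0xFCF3

0xFCF3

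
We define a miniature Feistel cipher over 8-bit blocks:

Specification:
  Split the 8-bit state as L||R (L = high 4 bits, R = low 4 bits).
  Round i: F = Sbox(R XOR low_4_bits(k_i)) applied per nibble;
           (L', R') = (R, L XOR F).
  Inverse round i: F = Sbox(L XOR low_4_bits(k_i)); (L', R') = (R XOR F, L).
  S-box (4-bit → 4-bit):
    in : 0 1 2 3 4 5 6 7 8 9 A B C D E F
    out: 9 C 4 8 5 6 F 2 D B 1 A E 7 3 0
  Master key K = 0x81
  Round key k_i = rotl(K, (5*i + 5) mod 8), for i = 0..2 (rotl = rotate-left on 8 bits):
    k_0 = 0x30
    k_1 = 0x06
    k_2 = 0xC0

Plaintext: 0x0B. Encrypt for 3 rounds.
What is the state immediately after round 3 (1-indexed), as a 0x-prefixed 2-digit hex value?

s_0 = plaintext = 0x0B
s_1 = Round(s_0, k_0) = 0xBA
s_2 = Round(s_1, k_1) = 0xA5
s_3 = Round(s_2, k_2) = 0x5C

0x5C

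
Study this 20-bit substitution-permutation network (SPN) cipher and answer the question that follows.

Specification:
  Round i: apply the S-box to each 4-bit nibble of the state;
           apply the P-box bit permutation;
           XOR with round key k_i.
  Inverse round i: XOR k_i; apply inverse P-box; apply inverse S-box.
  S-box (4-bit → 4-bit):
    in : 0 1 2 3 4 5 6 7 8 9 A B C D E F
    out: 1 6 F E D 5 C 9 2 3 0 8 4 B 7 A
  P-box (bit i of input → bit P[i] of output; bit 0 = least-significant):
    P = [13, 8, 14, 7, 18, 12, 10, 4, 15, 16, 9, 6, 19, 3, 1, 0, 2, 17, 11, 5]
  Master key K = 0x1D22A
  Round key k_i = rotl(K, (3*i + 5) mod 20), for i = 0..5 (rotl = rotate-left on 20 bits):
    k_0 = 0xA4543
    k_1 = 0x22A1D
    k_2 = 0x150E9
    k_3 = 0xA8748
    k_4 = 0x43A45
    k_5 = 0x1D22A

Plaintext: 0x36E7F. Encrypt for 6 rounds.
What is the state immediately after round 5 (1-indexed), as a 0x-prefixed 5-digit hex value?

s_0 = plaintext = 0x36E7F
s_1 = Round(s_0, k_0) = 0xDCEF0
s_2 = Round(s_1, k_1) = 0x1982B
s_3 = Round(s_2, k_2) = 0xE4C71
s_4 = Round(s_3, k_3) = 0x4CC5F
s_5 = Round(s_4, k_4) = 0x035E3
s_6 = Round(s_5, k_5) = 0x505A5

0x035E3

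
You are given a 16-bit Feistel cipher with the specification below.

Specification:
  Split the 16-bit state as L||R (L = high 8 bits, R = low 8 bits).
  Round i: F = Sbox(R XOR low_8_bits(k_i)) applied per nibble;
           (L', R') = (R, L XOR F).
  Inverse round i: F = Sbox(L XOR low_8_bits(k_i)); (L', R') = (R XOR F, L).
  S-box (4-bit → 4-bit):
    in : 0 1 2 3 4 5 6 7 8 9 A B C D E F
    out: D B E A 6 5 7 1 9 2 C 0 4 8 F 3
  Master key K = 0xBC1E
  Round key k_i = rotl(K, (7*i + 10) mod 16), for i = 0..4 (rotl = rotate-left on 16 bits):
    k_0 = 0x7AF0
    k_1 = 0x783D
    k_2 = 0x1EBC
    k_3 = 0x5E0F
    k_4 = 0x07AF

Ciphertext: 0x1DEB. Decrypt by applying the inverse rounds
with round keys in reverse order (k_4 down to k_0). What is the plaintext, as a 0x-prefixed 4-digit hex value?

0x297C

s_0 = ciphertext = 0x1DEB
s_1 = InvRound(s_0, k_4) = 0xE51D
s_2 = InvRound(s_1, k_3) = 0xE1E5
s_3 = InvRound(s_2, k_2) = 0xBDE1
s_4 = InvRound(s_3, k_1) = 0x7CBD
s_5 = InvRound(s_4, k_0) = 0x297C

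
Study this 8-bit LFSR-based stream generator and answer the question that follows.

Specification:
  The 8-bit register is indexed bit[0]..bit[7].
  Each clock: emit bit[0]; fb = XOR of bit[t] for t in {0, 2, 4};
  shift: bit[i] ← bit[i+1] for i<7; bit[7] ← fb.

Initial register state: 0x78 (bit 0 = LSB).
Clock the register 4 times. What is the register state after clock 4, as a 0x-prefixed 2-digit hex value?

0x17

reg_0 = 0x78
clock 1: out=0, reg = 0xBC
clock 2: out=0, reg = 0x5E
clock 3: out=0, reg = 0x2F
clock 4: out=1, reg = 0x17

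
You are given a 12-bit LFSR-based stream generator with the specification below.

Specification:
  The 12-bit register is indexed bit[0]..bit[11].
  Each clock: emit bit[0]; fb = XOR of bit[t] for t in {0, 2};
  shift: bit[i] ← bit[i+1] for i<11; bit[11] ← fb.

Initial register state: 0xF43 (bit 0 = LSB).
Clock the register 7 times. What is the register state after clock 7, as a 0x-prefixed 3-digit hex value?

0x27E

reg_0 = 0xF43
clock 1: out=1, reg = 0xFA1
clock 2: out=1, reg = 0xFD0
clock 3: out=0, reg = 0x7E8
clock 4: out=0, reg = 0x3F4
clock 5: out=0, reg = 0x9FA
clock 6: out=0, reg = 0x4FD
clock 7: out=1, reg = 0x27E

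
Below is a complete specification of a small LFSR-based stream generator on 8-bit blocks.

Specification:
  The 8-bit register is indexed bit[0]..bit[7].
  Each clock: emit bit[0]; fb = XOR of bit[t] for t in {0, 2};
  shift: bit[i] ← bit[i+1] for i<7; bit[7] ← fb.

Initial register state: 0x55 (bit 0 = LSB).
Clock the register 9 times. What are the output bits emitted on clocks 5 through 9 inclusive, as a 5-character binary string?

10100

reg_0 = 0x55
clock 1: out=1, reg = 0x2A
clock 2: out=0, reg = 0x15
clock 3: out=1, reg = 0x0A
clock 4: out=0, reg = 0x05
clock 5: out=1, reg = 0x02
clock 6: out=0, reg = 0x01
clock 7: out=1, reg = 0x80
clock 8: out=0, reg = 0x40
clock 9: out=0, reg = 0x20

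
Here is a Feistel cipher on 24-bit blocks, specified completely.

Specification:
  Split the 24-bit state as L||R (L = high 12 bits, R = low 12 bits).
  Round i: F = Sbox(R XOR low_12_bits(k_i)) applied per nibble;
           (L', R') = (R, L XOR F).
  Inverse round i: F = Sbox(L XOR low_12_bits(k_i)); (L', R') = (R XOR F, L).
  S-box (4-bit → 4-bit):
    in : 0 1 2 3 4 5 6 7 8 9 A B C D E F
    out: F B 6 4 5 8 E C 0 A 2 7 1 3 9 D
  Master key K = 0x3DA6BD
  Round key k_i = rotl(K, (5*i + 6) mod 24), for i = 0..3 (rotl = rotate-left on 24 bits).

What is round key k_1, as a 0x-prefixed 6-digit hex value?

0x35E9ED

K = 0x3DA6BD
k_0 = rotl(K, (5*0+6) mod 24) = rotl(K, 6) = 0x69AF4F
k_1 = rotl(K, (5*1+6) mod 24) = rotl(K, 11) = 0x35E9ED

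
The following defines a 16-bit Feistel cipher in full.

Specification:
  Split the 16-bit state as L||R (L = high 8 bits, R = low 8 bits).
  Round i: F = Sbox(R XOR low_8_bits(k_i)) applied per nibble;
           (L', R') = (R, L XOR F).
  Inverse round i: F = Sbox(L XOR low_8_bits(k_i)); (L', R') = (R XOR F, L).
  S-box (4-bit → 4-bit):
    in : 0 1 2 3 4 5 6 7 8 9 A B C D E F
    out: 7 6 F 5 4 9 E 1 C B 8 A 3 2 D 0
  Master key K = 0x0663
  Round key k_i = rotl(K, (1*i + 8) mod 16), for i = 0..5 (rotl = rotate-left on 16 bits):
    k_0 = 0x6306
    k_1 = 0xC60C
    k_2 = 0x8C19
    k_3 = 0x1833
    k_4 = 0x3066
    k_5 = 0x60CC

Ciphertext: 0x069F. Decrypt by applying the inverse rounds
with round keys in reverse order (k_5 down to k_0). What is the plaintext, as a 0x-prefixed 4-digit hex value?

s_0 = ciphertext = 0x069F
s_1 = InvRound(s_0, k_5) = 0xA706
s_2 = InvRound(s_1, k_4) = 0x30A7
s_3 = InvRound(s_2, k_3) = 0xD230
s_4 = InvRound(s_3, k_2) = 0x0AD2
s_5 = InvRound(s_4, k_1) = 0xAC0A
s_6 = InvRound(s_5, k_0) = 0x82AC

0x82AC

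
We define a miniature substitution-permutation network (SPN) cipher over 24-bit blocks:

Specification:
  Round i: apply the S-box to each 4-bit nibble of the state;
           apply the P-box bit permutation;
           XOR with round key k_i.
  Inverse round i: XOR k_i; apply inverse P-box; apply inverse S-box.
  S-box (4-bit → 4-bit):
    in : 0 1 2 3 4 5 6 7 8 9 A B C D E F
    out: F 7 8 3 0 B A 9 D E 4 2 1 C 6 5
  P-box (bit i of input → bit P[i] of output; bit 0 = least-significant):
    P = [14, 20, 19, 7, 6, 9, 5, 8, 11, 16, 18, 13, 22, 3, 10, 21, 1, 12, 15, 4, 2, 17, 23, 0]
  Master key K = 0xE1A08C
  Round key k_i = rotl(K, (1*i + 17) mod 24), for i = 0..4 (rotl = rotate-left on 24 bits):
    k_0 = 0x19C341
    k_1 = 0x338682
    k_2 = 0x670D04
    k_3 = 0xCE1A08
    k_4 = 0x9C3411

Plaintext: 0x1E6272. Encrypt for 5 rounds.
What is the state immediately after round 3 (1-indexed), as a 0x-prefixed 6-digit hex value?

s_0 = plaintext = 0x1E6272
s_1 = Round(s_0, k_0) = 0xBB728D
s_2 = Round(s_1, k_1) = 0x59B762
s_3 = Round(s_2, k_2) = 0x65B699
s_4 = Round(s_3, k_3) = 0xD529B3
s_5 = Round(s_4, k_4) = 0x294602

0x65B699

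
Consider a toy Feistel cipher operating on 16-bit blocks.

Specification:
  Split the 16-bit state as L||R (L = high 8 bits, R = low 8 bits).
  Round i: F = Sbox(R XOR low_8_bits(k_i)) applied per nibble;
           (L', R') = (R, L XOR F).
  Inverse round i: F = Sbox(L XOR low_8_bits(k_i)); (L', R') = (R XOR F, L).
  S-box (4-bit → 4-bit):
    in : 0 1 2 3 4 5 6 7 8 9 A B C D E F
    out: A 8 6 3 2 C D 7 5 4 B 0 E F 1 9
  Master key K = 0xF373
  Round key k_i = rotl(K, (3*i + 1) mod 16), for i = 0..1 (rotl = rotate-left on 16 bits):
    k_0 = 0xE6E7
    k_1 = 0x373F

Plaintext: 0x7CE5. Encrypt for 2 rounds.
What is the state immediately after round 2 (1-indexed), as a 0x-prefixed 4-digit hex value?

s_0 = plaintext = 0x7CE5
s_1 = Round(s_0, k_0) = 0xE5DA
s_2 = Round(s_1, k_1) = 0xDAF9

0xDAF9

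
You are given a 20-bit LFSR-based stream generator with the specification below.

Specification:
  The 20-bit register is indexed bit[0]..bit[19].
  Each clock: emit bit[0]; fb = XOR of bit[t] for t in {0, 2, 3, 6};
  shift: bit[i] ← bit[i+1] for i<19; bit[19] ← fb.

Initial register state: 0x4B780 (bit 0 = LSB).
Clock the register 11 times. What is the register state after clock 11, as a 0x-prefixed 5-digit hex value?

reg_0 = 0x4B780
clock 1: out=0, reg = 0x25BC0
clock 2: out=0, reg = 0x92DE0
clock 3: out=0, reg = 0xC96F0
clock 4: out=0, reg = 0xE4B78
clock 5: out=0, reg = 0x725BC
clock 6: out=0, reg = 0x392DE
clock 7: out=0, reg = 0x9C96F
clock 8: out=1, reg = 0x4E4B7
clock 9: out=1, reg = 0x2725B
clock 10: out=1, reg = 0x9392D
clock 11: out=1, reg = 0xC9C96

0xC9C96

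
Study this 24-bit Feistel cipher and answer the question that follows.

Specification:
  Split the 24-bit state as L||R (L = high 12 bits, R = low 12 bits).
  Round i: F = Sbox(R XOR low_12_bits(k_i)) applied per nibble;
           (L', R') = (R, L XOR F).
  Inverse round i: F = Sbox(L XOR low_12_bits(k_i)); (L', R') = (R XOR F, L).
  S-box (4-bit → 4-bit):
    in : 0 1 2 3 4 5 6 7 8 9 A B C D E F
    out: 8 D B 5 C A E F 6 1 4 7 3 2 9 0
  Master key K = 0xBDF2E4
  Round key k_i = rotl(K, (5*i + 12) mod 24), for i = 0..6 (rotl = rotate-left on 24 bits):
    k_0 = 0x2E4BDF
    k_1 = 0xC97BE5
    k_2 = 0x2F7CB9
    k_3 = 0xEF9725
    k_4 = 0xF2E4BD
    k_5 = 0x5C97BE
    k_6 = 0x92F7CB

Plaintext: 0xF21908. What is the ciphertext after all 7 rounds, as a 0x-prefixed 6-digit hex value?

0xC23A70

s_0 = plaintext = 0xF21908
s_1 = Round(s_0, k_0) = 0x90840E
s_2 = Round(s_1, k_1) = 0x40E99F
s_3 = Round(s_2, k_2) = 0x99FEB0
s_4 = Round(s_3, k_3) = 0xEB0885
s_5 = Round(s_4, k_4) = 0x885DE6
s_6 = Round(s_5, k_5) = 0xDE6C23
s_7 = Round(s_6, k_6) = 0xC23A70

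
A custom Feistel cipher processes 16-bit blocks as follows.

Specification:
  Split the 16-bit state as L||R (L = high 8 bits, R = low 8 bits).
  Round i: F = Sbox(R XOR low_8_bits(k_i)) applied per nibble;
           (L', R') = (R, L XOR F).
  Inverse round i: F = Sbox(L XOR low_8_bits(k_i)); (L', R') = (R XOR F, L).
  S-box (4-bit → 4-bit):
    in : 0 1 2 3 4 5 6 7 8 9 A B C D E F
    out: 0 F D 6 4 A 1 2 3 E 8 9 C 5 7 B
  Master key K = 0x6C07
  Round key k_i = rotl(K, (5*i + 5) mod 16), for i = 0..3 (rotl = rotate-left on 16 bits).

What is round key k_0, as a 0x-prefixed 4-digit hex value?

0x80ED

K = 0x6C07
k_0 = rotl(K, (5*0+5) mod 16) = rotl(K, 5) = 0x80ED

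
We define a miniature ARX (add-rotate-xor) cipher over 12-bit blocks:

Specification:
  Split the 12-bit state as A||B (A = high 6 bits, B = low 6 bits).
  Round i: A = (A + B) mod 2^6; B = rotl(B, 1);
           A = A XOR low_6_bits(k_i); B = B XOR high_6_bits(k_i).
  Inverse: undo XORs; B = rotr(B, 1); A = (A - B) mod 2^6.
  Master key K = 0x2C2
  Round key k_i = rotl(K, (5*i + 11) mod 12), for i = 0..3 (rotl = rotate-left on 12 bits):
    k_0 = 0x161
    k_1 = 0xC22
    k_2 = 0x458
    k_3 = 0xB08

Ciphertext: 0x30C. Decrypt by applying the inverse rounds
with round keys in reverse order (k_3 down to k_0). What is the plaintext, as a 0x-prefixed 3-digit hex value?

s_0 = ciphertext = 0x30C
s_1 = InvRound(s_0, k_3) = 0xD10
s_2 = InvRound(s_1, k_2) = 0x320
s_3 = InvRound(s_2, k_1) = 0x988
s_4 = InvRound(s_3, k_0) = 0x866

0x866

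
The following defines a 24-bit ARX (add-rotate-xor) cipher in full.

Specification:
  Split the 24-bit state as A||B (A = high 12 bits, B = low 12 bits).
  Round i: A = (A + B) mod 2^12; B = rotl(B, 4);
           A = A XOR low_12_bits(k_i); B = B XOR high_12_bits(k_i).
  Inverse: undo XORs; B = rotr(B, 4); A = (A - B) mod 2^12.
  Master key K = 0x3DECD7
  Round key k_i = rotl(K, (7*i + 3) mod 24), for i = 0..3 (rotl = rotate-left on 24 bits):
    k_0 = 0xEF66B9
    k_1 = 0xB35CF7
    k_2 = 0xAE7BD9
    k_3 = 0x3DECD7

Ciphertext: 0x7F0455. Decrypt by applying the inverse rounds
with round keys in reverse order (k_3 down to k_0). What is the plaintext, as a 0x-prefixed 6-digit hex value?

s_0 = ciphertext = 0x7F0455
s_1 = InvRound(s_0, k_3) = 0xFAFB78
s_2 = InvRound(s_1, k_2) = 0x55DF19
s_3 = InvRound(s_2, k_1) = 0xD68C42
s_4 = InvRound(s_3, k_0) = 0x7A642B

0x7A642B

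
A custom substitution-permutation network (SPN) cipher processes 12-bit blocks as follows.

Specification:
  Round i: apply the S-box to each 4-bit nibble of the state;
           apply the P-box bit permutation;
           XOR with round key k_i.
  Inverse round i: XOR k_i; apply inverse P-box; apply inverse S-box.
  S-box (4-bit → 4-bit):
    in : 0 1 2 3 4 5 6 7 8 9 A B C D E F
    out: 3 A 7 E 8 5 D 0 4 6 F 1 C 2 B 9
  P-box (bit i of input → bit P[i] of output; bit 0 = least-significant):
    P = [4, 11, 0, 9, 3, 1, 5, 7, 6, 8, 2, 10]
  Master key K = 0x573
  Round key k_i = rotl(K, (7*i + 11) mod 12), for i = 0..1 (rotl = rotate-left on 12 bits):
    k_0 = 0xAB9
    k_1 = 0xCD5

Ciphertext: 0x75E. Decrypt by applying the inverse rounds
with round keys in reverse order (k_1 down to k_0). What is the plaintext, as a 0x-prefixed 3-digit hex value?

s_0 = ciphertext = 0x75E
s_1 = InvRound(s_0, k_1) = 0xDE3
s_2 = InvRound(s_1, k_0) = 0xE0F

0xE0F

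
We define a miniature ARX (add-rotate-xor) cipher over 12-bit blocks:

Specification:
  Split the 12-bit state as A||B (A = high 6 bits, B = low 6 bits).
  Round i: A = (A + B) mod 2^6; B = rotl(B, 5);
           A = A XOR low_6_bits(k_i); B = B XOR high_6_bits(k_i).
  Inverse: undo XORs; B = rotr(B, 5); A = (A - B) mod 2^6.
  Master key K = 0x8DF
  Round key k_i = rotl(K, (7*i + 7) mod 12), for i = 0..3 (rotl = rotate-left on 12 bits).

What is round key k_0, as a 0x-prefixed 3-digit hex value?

0xFC6

K = 0x8DF
k_0 = rotl(K, (7*0+7) mod 12) = rotl(K, 7) = 0xFC6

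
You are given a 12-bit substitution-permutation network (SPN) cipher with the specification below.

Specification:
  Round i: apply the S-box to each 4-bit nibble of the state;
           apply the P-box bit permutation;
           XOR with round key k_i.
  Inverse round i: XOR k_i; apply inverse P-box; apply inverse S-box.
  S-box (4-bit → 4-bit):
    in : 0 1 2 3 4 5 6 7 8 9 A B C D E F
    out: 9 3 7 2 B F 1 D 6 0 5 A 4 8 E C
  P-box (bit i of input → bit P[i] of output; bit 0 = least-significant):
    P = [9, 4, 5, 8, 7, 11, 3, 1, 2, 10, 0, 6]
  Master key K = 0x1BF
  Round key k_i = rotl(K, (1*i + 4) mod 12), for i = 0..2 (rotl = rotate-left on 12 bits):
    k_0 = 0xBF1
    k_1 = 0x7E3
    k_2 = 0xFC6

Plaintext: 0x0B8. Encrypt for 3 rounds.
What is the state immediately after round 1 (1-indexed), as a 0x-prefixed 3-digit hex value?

0x387

s_0 = plaintext = 0x0B8
s_1 = Round(s_0, k_0) = 0x387
s_2 = Round(s_1, k_1) = 0x8CB
s_3 = Round(s_2, k_2) = 0xADF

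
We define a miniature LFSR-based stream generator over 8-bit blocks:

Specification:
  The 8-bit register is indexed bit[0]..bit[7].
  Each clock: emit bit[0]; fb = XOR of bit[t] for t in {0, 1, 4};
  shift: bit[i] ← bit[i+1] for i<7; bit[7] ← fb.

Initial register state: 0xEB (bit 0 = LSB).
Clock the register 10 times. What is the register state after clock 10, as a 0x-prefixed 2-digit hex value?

reg_0 = 0xEB
clock 1: out=1, reg = 0x75
clock 2: out=1, reg = 0x3A
clock 3: out=0, reg = 0x1D
clock 4: out=1, reg = 0x0E
clock 5: out=0, reg = 0x87
clock 6: out=1, reg = 0x43
clock 7: out=1, reg = 0x21
clock 8: out=1, reg = 0x90
clock 9: out=0, reg = 0xC8
clock 10: out=0, reg = 0x64

0x64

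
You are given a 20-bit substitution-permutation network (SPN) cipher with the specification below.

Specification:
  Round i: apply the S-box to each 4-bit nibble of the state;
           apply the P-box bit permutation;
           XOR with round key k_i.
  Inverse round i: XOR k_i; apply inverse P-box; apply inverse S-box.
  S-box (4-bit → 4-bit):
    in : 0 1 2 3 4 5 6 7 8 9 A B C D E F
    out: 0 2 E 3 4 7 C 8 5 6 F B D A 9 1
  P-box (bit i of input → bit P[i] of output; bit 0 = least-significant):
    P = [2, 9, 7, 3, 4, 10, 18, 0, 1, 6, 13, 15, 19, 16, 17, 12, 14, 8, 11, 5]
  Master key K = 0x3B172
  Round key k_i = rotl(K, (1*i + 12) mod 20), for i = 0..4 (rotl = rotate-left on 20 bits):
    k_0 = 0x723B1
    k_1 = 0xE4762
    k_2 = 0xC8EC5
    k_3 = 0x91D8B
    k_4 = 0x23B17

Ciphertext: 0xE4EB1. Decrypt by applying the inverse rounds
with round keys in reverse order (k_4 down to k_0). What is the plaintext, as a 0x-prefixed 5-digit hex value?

s_0 = ciphertext = 0xE4EB1
s_1 = InvRound(s_0, k_4) = 0xBE898
s_2 = InvRound(s_1, k_3) = 0x36CB0
s_3 = InvRound(s_2, k_2) = 0xE52C3
s_4 = InvRound(s_3, k_1) = 0xD70D4
s_5 = InvRound(s_4, k_0) = 0xBC173

0xBC173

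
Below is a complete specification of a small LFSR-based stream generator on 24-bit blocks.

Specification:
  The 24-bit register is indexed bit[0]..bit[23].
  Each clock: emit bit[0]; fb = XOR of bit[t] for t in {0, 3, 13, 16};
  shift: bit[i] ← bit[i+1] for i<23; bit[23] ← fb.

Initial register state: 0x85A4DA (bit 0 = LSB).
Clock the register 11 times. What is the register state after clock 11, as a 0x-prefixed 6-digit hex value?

reg_0 = 0x85A4DA
clock 1: out=0, reg = 0xC2D26D
clock 2: out=1, reg = 0x616936
clock 3: out=0, reg = 0x30B49B
clock 4: out=1, reg = 0x985A4D
clock 5: out=1, reg = 0x4C2D26
clock 6: out=0, reg = 0xA61693
clock 7: out=1, reg = 0xD30B49
clock 8: out=1, reg = 0xE985A4
clock 9: out=0, reg = 0xF4C2D2
clock 10: out=0, reg = 0x7A6169
clock 11: out=1, reg = 0xBD30B4

0xBD30B4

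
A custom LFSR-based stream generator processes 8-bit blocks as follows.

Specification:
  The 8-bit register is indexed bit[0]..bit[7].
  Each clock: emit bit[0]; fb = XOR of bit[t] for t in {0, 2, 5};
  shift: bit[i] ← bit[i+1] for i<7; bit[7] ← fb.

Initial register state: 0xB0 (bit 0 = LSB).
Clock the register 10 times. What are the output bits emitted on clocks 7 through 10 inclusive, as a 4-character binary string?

0110

reg_0 = 0xB0
clock 1: out=0, reg = 0xD8
clock 2: out=0, reg = 0x6C
clock 3: out=0, reg = 0x36
clock 4: out=0, reg = 0x1B
clock 5: out=1, reg = 0x8D
clock 6: out=1, reg = 0x46
clock 7: out=0, reg = 0xA3
clock 8: out=1, reg = 0x51
clock 9: out=1, reg = 0xA8
clock 10: out=0, reg = 0xD4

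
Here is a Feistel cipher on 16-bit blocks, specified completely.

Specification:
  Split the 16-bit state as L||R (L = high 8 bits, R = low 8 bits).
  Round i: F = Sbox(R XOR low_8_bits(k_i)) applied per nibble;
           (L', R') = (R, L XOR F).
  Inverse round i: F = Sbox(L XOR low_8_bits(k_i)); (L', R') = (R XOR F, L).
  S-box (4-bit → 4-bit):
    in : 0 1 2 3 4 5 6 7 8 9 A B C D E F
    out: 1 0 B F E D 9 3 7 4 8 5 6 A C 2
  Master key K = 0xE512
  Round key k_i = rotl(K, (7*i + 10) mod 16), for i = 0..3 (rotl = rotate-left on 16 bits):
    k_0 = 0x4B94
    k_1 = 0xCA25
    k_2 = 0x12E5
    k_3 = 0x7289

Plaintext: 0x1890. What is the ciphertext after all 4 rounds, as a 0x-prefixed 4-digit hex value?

s_0 = plaintext = 0x1890
s_1 = Round(s_0, k_0) = 0x9006
s_2 = Round(s_1, k_1) = 0x062F
s_3 = Round(s_2, k_2) = 0x2F6E
s_4 = Round(s_3, k_3) = 0x6EEC

0x6EEC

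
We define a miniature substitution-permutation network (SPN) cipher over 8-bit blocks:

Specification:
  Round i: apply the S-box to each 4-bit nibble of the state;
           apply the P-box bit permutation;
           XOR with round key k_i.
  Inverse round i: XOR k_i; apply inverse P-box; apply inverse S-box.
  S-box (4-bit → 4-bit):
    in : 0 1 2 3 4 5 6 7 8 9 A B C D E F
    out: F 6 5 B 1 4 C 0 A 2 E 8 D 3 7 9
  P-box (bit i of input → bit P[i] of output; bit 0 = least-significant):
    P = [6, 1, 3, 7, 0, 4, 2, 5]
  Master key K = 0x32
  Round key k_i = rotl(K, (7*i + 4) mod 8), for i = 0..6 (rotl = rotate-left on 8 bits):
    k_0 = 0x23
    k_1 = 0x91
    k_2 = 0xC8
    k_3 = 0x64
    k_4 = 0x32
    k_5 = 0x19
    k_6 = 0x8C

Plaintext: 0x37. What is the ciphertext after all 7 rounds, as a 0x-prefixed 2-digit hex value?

0xF6

s_0 = plaintext = 0x37
s_1 = Round(s_0, k_0) = 0x12
s_2 = Round(s_1, k_1) = 0xCD
s_3 = Round(s_2, k_2) = 0xAF
s_4 = Round(s_3, k_3) = 0x90
s_5 = Round(s_4, k_4) = 0xE8
s_6 = Round(s_5, k_5) = 0x8E
s_7 = Round(s_6, k_6) = 0xF6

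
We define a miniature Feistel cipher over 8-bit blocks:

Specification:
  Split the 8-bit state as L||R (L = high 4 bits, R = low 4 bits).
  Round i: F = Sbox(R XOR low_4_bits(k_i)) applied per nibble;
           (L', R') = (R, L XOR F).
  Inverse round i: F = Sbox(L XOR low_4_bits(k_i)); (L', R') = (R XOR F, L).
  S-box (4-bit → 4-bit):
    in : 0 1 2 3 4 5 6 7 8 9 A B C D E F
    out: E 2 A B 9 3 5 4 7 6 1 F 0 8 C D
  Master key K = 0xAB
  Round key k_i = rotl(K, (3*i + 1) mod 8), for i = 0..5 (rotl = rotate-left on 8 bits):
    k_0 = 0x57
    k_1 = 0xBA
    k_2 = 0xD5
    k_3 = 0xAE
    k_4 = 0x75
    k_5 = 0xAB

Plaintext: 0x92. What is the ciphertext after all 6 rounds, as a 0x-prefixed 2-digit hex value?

s_0 = plaintext = 0x92
s_1 = Round(s_0, k_0) = 0x2A
s_2 = Round(s_1, k_1) = 0xAC
s_3 = Round(s_2, k_2) = 0xCC
s_4 = Round(s_3, k_3) = 0xC6
s_5 = Round(s_4, k_4) = 0x67
s_6 = Round(s_5, k_5) = 0x76

0x76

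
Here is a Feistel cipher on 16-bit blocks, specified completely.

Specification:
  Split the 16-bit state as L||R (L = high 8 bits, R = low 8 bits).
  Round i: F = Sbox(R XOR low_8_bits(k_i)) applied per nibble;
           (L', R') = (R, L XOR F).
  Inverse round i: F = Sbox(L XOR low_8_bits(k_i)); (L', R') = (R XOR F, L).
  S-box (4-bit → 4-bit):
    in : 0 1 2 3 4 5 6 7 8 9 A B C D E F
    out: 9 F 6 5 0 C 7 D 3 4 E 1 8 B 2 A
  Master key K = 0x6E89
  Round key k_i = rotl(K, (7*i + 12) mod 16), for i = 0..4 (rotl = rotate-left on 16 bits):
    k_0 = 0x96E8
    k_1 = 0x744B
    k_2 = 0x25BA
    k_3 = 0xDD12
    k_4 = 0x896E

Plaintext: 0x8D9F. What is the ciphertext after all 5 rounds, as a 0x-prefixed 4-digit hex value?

s_0 = plaintext = 0x8D9F
s_1 = Round(s_0, k_0) = 0x9F50
s_2 = Round(s_1, k_1) = 0x506E
s_3 = Round(s_2, k_2) = 0x6EE0
s_4 = Round(s_3, k_3) = 0xE0C8
s_5 = Round(s_4, k_4) = 0xC807

0xC807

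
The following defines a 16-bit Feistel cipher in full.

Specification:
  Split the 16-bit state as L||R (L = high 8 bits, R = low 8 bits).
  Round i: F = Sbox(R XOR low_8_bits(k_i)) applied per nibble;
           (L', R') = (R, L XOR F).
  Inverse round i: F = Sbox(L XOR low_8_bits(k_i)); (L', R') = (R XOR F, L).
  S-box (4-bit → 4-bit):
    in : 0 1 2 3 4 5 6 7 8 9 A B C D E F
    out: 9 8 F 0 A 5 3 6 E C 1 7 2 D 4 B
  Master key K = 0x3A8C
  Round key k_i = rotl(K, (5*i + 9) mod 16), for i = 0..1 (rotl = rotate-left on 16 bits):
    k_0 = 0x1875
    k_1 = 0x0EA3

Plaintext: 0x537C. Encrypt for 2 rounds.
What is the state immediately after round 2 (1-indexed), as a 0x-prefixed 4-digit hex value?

s_0 = plaintext = 0x537C
s_1 = Round(s_0, k_0) = 0x7CCF
s_2 = Round(s_1, k_1) = 0xCF4E

0xCF4E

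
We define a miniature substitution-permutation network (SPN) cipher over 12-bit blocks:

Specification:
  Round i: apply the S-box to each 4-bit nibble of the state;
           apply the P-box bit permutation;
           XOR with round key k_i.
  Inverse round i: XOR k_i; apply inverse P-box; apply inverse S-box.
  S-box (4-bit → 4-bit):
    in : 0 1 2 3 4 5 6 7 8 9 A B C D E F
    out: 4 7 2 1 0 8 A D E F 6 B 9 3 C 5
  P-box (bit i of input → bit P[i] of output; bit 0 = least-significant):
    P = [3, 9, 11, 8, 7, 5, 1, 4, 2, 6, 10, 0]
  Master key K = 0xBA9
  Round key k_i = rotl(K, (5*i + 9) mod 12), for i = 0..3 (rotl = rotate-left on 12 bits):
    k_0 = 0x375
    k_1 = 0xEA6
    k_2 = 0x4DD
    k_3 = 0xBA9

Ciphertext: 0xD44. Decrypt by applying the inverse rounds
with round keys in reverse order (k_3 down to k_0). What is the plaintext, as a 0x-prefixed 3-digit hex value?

s_0 = ciphertext = 0xD44
s_1 = InvRound(s_0, k_3) = 0x9DD
s_2 = InvRound(s_1, k_2) = 0x04E
s_3 = InvRound(s_2, k_1) = 0xAD1
s_4 = InvRound(s_3, k_0) = 0x3DE

0x3DE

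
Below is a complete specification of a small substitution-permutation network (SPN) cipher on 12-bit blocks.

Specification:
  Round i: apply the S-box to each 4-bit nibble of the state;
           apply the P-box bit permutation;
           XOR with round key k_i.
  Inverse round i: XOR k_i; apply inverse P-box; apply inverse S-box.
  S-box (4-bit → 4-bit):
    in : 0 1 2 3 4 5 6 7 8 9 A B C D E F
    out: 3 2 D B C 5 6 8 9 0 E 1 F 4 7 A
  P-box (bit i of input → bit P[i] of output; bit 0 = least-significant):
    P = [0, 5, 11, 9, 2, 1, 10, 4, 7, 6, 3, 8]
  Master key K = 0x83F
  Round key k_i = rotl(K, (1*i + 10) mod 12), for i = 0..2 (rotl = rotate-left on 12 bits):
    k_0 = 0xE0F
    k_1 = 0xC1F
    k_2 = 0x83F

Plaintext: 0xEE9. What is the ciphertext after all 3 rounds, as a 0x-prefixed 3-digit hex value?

s_0 = plaintext = 0xEE9
s_1 = Round(s_0, k_0) = 0xAC1
s_2 = Round(s_1, k_1) = 0x961
s_3 = Round(s_2, k_2) = 0xC1D

0xC1D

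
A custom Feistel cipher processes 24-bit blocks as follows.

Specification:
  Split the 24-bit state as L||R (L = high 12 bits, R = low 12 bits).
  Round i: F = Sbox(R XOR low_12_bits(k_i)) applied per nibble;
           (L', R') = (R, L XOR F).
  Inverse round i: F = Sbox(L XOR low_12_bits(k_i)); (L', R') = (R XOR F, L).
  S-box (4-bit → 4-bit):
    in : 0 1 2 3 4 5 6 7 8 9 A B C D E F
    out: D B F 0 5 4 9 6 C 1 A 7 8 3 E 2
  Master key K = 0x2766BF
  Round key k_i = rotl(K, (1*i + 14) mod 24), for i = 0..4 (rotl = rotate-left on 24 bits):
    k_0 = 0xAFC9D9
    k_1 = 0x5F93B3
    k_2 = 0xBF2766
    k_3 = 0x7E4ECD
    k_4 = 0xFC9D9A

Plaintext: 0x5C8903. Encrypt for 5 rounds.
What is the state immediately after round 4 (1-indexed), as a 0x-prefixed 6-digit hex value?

0x9FC853

s_0 = plaintext = 0x5C8903
s_1 = Round(s_0, k_0) = 0x9038F2
s_2 = Round(s_1, k_1) = 0x8F2E58
s_3 = Round(s_2, k_2) = 0xE589FC
s_4 = Round(s_3, k_3) = 0x9FC853
s_5 = Round(s_4, k_4) = 0x853D7D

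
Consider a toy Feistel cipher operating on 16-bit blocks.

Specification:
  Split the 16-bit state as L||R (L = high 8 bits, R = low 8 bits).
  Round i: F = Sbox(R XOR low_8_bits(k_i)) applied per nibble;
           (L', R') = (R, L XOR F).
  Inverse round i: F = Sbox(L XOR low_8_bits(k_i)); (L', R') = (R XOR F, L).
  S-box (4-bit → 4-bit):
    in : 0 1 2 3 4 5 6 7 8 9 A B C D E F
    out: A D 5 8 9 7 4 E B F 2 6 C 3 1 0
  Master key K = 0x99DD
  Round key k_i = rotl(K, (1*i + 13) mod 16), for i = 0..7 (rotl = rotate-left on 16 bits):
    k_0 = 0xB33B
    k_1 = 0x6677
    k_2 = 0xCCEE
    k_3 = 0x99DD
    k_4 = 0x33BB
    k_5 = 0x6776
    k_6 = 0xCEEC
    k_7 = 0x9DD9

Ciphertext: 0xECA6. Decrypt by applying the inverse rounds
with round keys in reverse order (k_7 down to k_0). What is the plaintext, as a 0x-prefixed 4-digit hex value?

0x9604

s_0 = ciphertext = 0xECA6
s_1 = InvRound(s_0, k_7) = 0x21EC
s_2 = InvRound(s_1, k_6) = 0x2F21
s_3 = InvRound(s_2, k_5) = 0x5E2F
s_4 = InvRound(s_3, k_4) = 0x385E
s_5 = InvRound(s_4, k_3) = 0x4938
s_6 = InvRound(s_5, k_2) = 0x1649
s_7 = InvRound(s_6, k_1) = 0x0416
s_8 = InvRound(s_7, k_0) = 0x9604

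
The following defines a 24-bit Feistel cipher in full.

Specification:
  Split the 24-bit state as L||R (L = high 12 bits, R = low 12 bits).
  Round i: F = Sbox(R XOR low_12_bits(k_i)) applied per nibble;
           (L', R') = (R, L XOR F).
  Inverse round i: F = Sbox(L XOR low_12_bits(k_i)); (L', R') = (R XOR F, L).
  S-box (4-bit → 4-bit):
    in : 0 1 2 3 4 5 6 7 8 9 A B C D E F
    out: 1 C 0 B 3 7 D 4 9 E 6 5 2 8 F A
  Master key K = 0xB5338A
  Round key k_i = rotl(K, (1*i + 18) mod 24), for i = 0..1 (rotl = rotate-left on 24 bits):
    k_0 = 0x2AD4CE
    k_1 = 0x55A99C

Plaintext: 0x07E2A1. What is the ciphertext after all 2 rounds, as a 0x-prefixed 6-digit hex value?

s_0 = plaintext = 0x07E2A1
s_1 = Round(s_0, k_0) = 0x2A1DA4
s_2 = Round(s_1, k_1) = 0xDA4118

0xDA4118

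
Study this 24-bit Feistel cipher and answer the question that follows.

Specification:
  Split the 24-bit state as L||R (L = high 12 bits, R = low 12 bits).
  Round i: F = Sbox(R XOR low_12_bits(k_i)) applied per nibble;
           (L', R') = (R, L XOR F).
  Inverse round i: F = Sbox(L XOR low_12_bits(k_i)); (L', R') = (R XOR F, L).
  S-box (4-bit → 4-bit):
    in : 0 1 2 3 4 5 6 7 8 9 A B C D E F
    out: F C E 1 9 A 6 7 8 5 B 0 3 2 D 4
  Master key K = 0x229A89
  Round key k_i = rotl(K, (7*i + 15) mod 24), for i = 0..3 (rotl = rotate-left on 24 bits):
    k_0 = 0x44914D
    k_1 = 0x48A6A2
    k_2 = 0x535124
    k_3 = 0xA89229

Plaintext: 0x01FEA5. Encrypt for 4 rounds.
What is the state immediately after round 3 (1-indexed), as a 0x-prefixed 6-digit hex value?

0x0CF817

s_0 = plaintext = 0x01FEA5
s_1 = Round(s_0, k_0) = 0xEA54C7
s_2 = Round(s_1, k_1) = 0x4C70CF
s_3 = Round(s_2, k_2) = 0x0CF817
s_4 = Round(s_3, k_3) = 0x817BD2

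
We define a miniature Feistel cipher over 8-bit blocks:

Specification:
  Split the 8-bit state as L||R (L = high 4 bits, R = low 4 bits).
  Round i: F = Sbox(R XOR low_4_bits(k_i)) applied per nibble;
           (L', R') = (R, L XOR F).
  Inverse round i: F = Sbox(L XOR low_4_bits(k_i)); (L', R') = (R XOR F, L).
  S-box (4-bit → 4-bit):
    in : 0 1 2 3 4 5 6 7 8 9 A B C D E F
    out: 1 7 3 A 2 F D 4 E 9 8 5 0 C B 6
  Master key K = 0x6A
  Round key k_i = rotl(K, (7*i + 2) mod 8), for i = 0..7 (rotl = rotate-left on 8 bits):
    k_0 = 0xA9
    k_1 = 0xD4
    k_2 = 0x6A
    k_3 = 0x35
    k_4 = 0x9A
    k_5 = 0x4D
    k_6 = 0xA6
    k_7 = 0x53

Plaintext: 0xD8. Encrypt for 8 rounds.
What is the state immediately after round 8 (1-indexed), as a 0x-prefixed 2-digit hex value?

0xFE

s_0 = plaintext = 0xD8
s_1 = Round(s_0, k_0) = 0x8A
s_2 = Round(s_1, k_1) = 0xA3
s_3 = Round(s_2, k_2) = 0x33
s_4 = Round(s_3, k_3) = 0x3E
s_5 = Round(s_4, k_4) = 0xE1
s_6 = Round(s_5, k_5) = 0x1E
s_7 = Round(s_6, k_6) = 0xEF
s_8 = Round(s_7, k_7) = 0xFE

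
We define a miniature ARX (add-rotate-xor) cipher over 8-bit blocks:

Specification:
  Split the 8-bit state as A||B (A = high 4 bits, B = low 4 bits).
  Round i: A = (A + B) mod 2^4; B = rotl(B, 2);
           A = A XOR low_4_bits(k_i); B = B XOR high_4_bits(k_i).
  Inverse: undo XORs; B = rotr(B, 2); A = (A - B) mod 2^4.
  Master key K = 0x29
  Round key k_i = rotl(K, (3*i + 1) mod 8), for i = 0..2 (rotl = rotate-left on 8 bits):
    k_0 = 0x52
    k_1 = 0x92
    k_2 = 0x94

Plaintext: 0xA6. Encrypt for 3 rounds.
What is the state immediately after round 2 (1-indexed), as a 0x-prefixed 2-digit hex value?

0xCA

s_0 = plaintext = 0xA6
s_1 = Round(s_0, k_0) = 0x2C
s_2 = Round(s_1, k_1) = 0xCA
s_3 = Round(s_2, k_2) = 0x23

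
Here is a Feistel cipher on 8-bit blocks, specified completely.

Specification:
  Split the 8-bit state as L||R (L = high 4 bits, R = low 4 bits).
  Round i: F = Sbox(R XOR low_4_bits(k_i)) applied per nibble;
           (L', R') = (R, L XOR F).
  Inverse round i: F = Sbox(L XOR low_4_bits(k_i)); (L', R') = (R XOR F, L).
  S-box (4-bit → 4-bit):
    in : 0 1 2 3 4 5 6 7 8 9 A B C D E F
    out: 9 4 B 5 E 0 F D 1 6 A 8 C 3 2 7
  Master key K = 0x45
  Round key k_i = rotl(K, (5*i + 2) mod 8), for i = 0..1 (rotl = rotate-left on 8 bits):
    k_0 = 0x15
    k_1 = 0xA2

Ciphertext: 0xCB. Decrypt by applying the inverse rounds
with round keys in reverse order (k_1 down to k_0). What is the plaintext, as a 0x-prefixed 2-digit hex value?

s_0 = ciphertext = 0xCB
s_1 = InvRound(s_0, k_1) = 0x9C
s_2 = InvRound(s_1, k_0) = 0x09

0x09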